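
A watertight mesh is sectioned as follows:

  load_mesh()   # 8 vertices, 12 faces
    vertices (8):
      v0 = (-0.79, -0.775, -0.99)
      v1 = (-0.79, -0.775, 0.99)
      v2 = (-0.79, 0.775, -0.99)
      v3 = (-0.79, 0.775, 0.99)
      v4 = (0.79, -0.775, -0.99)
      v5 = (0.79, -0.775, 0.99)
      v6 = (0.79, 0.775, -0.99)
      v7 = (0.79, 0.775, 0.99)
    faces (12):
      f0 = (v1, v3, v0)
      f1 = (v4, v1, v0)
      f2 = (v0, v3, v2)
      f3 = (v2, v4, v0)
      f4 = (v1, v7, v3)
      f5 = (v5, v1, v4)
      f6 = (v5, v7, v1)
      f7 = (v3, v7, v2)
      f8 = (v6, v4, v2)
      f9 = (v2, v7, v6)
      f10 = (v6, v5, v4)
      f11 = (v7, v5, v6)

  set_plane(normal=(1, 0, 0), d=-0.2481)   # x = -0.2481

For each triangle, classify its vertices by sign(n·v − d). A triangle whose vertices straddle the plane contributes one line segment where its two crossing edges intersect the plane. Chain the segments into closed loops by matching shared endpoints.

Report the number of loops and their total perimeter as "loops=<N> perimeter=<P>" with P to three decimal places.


Straddling triangles (8 of 12):
  (v4,v1,v0) [+--] → (-0.2481, -0.775, 0.31091)–(-0.2481, -0.775, -0.99)  len=1.3009
  (v2,v4,v0) [-+-] → (-0.2481, 0.243389, -0.99)–(-0.2481, -0.775, -0.99)  len=1.0184
  (v1,v7,v3) [-+-] → (-0.2481, -0.243389, 0.99)–(-0.2481, 0.775, 0.99)  len=1.0184
  (v5,v1,v4) [+-+] → (-0.2481, -0.775, 0.99)–(-0.2481, -0.775, 0.31091)  len=0.6791
  (v5,v7,v1) [++-] → (-0.2481, -0.243389, 0.99)–(-0.2481, -0.775, 0.99)  len=0.5316
  (v3,v7,v2) [-+-] → (-0.2481, 0.775, 0.99)–(-0.2481, 0.775, -0.31091)  len=1.3009
  (v6,v4,v2) [++-] → (-0.2481, 0.243389, -0.99)–(-0.2481, 0.775, -0.99)  len=0.5316
  (v2,v7,v6) [-++] → (-0.2481, 0.775, -0.31091)–(-0.2481, 0.775, -0.99)  len=0.6791

Chained into 1 loop(s):
  loop 1: 8 segments, perimeter = 7.0600
Total perimeter = 7.060

loops=1 perimeter=7.060


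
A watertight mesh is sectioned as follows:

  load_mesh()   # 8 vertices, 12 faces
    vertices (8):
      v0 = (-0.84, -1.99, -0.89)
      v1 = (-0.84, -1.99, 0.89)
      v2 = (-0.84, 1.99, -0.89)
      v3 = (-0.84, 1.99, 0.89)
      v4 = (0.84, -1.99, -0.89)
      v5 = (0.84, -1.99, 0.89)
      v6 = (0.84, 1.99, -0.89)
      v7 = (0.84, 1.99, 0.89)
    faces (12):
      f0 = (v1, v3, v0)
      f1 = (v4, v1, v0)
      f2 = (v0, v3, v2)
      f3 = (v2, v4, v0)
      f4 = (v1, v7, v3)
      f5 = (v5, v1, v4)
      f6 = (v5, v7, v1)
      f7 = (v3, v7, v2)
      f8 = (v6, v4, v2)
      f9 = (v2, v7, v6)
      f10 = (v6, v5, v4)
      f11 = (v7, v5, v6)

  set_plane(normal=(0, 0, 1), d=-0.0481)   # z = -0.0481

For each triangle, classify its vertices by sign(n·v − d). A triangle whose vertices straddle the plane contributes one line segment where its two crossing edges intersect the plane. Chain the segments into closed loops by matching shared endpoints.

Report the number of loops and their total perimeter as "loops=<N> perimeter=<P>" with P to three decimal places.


Straddling triangles (8 of 12):
  (v1,v3,v0) [++-] → (-0.84, -0.107549, -0.0481)–(-0.84, -1.99, -0.0481)  len=1.8825
  (v4,v1,v0) [-+-] → (0.0453978, -1.99, -0.0481)–(-0.84, -1.99, -0.0481)  len=0.8854
  (v0,v3,v2) [-+-] → (-0.84, -0.107549, -0.0481)–(-0.84, 1.99, -0.0481)  len=2.0975
  (v5,v1,v4) [++-] → (0.0453978, -1.99, -0.0481)–(0.84, -1.99, -0.0481)  len=0.7946
  (v3,v7,v2) [++-] → (-0.0453978, 1.99, -0.0481)–(-0.84, 1.99, -0.0481)  len=0.7946
  (v2,v7,v6) [-+-] → (-0.0453978, 1.99, -0.0481)–(0.84, 1.99, -0.0481)  len=0.8854
  (v6,v5,v4) [-+-] → (0.84, 0.107549, -0.0481)–(0.84, -1.99, -0.0481)  len=2.0975
  (v7,v5,v6) [++-] → (0.84, 0.107549, -0.0481)–(0.84, 1.99, -0.0481)  len=1.8825

Chained into 1 loop(s):
  loop 1: 8 segments, perimeter = 11.3200
Total perimeter = 11.320

loops=1 perimeter=11.320


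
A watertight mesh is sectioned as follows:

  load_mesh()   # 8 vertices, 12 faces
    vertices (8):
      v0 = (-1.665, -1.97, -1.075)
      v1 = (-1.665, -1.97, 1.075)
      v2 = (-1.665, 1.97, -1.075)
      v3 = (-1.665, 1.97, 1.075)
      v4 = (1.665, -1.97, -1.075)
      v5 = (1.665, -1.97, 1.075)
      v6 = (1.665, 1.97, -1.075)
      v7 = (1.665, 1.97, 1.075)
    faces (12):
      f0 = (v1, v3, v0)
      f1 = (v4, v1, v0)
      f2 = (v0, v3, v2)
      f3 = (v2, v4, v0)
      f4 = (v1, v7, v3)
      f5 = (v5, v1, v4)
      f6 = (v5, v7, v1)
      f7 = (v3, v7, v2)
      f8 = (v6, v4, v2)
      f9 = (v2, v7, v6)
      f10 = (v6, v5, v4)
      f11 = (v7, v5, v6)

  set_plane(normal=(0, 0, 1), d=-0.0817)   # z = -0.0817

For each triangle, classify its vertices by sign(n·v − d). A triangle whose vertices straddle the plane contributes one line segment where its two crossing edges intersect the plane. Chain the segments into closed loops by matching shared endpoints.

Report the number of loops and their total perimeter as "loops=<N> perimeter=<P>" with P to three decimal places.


loops=1 perimeter=14.540

Straddling triangles (8 of 12):
  (v1,v3,v0) [++-] → (-1.665, -0.14972, -0.0817)–(-1.665, -1.97, -0.0817)  len=1.8203
  (v4,v1,v0) [-+-] → (0.12654, -1.97, -0.0817)–(-1.665, -1.97, -0.0817)  len=1.7915
  (v0,v3,v2) [-+-] → (-1.665, -0.14972, -0.0817)–(-1.665, 1.97, -0.0817)  len=2.1197
  (v5,v1,v4) [++-] → (0.12654, -1.97, -0.0817)–(1.665, -1.97, -0.0817)  len=1.5385
  (v3,v7,v2) [++-] → (-0.12654, 1.97, -0.0817)–(-1.665, 1.97, -0.0817)  len=1.5385
  (v2,v7,v6) [-+-] → (-0.12654, 1.97, -0.0817)–(1.665, 1.97, -0.0817)  len=1.7915
  (v6,v5,v4) [-+-] → (1.665, 0.14972, -0.0817)–(1.665, -1.97, -0.0817)  len=2.1197
  (v7,v5,v6) [++-] → (1.665, 0.14972, -0.0817)–(1.665, 1.97, -0.0817)  len=1.8203

Chained into 1 loop(s):
  loop 1: 8 segments, perimeter = 14.5400
Total perimeter = 14.540


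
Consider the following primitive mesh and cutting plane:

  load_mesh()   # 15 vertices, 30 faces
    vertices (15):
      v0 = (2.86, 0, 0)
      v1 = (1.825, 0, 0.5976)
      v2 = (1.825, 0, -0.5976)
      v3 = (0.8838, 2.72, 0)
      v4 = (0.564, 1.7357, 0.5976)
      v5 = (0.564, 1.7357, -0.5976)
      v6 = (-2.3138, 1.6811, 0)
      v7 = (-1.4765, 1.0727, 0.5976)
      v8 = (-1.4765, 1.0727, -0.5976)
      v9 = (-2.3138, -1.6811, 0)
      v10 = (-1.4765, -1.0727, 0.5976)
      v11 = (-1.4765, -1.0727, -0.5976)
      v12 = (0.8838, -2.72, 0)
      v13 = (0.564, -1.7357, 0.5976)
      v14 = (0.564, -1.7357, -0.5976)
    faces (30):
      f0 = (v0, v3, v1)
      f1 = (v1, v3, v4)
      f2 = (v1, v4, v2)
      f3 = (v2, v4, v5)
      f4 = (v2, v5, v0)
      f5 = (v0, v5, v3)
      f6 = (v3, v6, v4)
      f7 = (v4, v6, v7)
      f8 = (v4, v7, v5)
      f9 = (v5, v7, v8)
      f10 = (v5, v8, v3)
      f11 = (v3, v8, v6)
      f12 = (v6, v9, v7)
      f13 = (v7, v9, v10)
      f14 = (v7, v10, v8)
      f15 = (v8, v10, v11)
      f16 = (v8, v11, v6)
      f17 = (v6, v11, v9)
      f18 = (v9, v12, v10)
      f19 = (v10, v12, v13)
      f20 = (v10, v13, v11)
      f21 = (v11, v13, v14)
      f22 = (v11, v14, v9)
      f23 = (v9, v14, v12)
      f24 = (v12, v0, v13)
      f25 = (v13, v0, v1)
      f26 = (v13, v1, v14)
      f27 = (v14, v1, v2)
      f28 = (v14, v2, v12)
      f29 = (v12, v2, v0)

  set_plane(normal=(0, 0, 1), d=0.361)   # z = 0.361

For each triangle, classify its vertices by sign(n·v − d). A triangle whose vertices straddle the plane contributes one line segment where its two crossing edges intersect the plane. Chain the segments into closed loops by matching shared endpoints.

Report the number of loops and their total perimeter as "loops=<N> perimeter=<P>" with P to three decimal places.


loops=2 perimeter=23.863

Straddling triangles (20 of 30):
  (v0,v3,v1) [--+] → (1.45236, 1.07689, 0.361)–(2.23477, 0, 0.361)  len=1.3311
  (v1,v3,v4) [+-+] → (1.45236, 1.07689, 0.361)–(0.690614, 2.1254, 0.361)  len=1.2960
  (v1,v4,v2) [++-] → (0.813626, 1.3921, 0.361)–(1.825, 0, 0.361)  len=1.7207
  (v2,v4,v5) [-+-] → (0.813626, 1.3921, 0.361)–(0.564, 1.7357, 0.361)  len=0.4247
  (v3,v6,v4) [--+] → (-0.57537, 1.71408, 0.361)–(0.690614, 2.1254, 0.361)  len=1.3311
  (v4,v6,v7) [+-+] → (-0.57537, 1.71408, 0.361)–(-1.808, 1.31358, 0.361)  len=1.2961
  (v4,v7,v5) [++-] → (-1.07257, 1.20395, 0.361)–(0.564, 1.7357, 0.361)  len=1.7208
  (v5,v7,v8) [-+-] → (-1.07257, 1.20395, 0.361)–(-1.4765, 1.0727, 0.361)  len=0.4247
  (v6,v9,v7) [--+] → (-1.808, -0.0175762, 0.361)–(-1.808, 1.31358, 0.361)  len=1.3312
  (v7,v9,v10) [+-+] → (-1.808, -0.0175762, 0.361)–(-1.808, -1.31358, 0.361)  len=1.2960
  (v7,v10,v8) [++-] → (-1.4765, -0.648, 0.361)–(-1.4765, 1.0727, 0.361)  len=1.7207
  (v8,v10,v11) [-+-] → (-1.4765, -0.648, 0.361)–(-1.4765, -1.0727, 0.361)  len=0.4247
  (v9,v12,v10) [--+] → (-0.542017, -1.72489, 0.361)–(-1.808, -1.31358, 0.361)  len=1.3311
  (v10,v12,v13) [+-+] → (-0.542017, -1.72489, 0.361)–(0.690614, -2.1254, 0.361)  len=1.2961
  (v10,v13,v11) [++-] → (0.160066, -1.60445, 0.361)–(-1.4765, -1.0727, 0.361)  len=1.7208
  (v11,v13,v14) [-+-] → (0.160066, -1.60445, 0.361)–(0.564, -1.7357, 0.361)  len=0.4247
  (v12,v0,v13) [--+] → (1.47303, -1.04851, 0.361)–(0.690614, -2.1254, 0.361)  len=1.3311
  (v13,v0,v1) [+-+] → (1.47303, -1.04851, 0.361)–(2.23477, 0, 0.361)  len=1.2960
  (v13,v1,v14) [++-] → (1.57537, -0.343597, 0.361)–(0.564, -1.7357, 0.361)  len=1.7207
  (v14,v1,v2) [-+-] → (1.57537, -0.343597, 0.361)–(1.825, 0, 0.361)  len=0.4247

Chained into 2 loop(s):
  loop 1: 10 segments, perimeter = 13.1358
  loop 2: 10 segments, perimeter = 10.7272
Total perimeter = 23.863


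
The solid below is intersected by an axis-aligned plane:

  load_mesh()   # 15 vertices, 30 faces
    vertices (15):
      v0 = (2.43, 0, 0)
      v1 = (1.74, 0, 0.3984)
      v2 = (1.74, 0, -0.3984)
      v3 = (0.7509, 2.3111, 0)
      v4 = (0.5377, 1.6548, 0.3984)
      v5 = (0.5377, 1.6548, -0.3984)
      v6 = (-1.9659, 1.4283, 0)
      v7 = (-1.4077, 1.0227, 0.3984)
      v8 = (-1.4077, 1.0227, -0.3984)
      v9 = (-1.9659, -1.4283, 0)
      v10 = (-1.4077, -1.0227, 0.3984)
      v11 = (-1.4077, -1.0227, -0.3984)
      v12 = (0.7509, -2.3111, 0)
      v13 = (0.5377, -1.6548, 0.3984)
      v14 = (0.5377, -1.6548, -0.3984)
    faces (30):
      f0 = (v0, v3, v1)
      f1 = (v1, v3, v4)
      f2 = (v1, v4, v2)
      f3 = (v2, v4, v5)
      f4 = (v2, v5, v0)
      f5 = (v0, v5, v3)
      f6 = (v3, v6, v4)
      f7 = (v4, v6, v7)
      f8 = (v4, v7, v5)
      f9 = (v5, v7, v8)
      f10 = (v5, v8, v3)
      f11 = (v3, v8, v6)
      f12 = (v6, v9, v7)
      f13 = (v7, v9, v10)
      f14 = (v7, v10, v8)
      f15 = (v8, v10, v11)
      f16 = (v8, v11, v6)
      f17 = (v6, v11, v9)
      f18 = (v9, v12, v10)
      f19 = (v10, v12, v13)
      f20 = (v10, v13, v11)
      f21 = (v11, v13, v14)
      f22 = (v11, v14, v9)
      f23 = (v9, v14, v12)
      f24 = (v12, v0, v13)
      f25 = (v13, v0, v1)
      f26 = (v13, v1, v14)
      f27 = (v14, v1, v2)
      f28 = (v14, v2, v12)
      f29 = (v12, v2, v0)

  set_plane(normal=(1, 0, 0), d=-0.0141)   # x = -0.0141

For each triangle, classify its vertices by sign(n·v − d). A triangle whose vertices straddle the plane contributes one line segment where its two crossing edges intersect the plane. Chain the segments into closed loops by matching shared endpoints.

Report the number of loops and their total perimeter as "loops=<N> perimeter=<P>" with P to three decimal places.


Straddling triangles (12 of 30):
  (v3,v6,v4) [+-+] → (-0.0141, 2.06252, 0)–(-0.0141, 1.60488, 0.310592)  len=0.5531
  (v4,v6,v7) [+--] → (-0.0141, 1.60488, 0.310592)–(-0.0141, 1.47551, 0.3984)  len=0.1564
  (v4,v7,v5) [+-+] → (-0.0141, 1.47551, 0.3984)–(-0.0141, 1.47551, -0.172393)  len=0.5708
  (v5,v7,v8) [+--] → (-0.0141, 1.47551, -0.172393)–(-0.0141, 1.47551, -0.3984)  len=0.2260
  (v5,v8,v3) [+-+] → (-0.0141, 1.47551, -0.3984)–(-0.0141, 1.8545, -0.141192)  len=0.4580
  (v3,v8,v6) [+--] → (-0.0141, 1.8545, -0.141192)–(-0.0141, 2.06252, 0)  len=0.2514
  (v9,v12,v10) [-+-] → (-0.0141, -2.06252, 0)–(-0.0141, -1.8545, 0.141192)  len=0.2514
  (v10,v12,v13) [-++] → (-0.0141, -1.8545, 0.141192)–(-0.0141, -1.47551, 0.3984)  len=0.4580
  (v10,v13,v11) [-+-] → (-0.0141, -1.47551, 0.3984)–(-0.0141, -1.47551, 0.172393)  len=0.2260
  (v11,v13,v14) [-++] → (-0.0141, -1.47551, 0.172393)–(-0.0141, -1.47551, -0.3984)  len=0.5708
  (v11,v14,v9) [-+-] → (-0.0141, -1.47551, -0.3984)–(-0.0141, -1.60488, -0.310592)  len=0.1564
  (v9,v14,v12) [-++] → (-0.0141, -1.60488, -0.310592)–(-0.0141, -2.06252, 0)  len=0.5531

Chained into 2 loop(s):
  loop 1: 6 segments, perimeter = 2.2157
  loop 2: 6 segments, perimeter = 2.2157
Total perimeter = 4.431

loops=2 perimeter=4.431


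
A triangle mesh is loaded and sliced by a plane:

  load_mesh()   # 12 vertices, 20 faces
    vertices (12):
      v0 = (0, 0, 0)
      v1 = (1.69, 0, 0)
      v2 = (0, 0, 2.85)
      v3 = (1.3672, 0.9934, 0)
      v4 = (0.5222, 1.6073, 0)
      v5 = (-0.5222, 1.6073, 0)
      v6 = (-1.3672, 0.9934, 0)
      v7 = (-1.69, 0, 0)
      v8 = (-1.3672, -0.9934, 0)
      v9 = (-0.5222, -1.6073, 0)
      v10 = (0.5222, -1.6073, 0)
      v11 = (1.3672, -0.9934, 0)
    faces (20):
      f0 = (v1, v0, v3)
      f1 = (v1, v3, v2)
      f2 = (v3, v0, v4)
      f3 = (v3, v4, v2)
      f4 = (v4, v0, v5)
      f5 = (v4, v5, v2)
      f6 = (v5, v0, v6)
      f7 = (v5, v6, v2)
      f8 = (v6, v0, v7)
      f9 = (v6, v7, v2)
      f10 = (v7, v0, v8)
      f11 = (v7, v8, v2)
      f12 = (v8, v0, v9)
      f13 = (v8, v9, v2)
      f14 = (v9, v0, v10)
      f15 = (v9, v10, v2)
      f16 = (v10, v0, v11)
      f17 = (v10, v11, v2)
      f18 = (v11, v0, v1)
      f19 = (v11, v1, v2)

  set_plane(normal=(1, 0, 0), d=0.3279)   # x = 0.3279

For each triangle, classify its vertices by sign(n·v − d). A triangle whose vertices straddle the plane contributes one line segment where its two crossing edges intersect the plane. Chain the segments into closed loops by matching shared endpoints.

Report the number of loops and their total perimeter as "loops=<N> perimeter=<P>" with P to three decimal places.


loops=1 perimeter=8.889

Straddling triangles (12 of 20):
  (v1,v0,v3) [+-+] → (0.3279, 0, 0)–(0.3279, 0.23825, 0)  len=0.2383
  (v1,v3,v2) [++-] → (0.3279, 0.23825, 2.16648)–(0.3279, 0, 2.29703)  len=0.2717
  (v3,v0,v4) [+-+] → (0.3279, 0.23825, 0)–(0.3279, 1.00926, 0)  len=0.7710
  (v3,v4,v2) [++-] → (0.3279, 1.00926, 1.06043)–(0.3279, 0.23825, 2.16648)  len=1.3483
  (v4,v0,v5) [+--] → (0.3279, 1.00926, 0)–(0.3279, 1.6073, 0)  len=0.5980
  (v4,v5,v2) [+--] → (0.3279, 1.6073, 0)–(0.3279, 1.00926, 1.06043)  len=1.2174
  (v9,v0,v10) [--+] → (0.3279, -1.00926, 0)–(0.3279, -1.6073, 0)  len=0.5980
  (v9,v10,v2) [-+-] → (0.3279, -1.6073, 0)–(0.3279, -1.00926, 1.06043)  len=1.2174
  (v10,v0,v11) [+-+] → (0.3279, -1.00926, 0)–(0.3279, -0.23825, 0)  len=0.7710
  (v10,v11,v2) [++-] → (0.3279, -0.23825, 2.16648)–(0.3279, -1.00926, 1.06043)  len=1.3483
  (v11,v0,v1) [+-+] → (0.3279, -0.23825, 0)–(0.3279, 0, 0)  len=0.2383
  (v11,v1,v2) [++-] → (0.3279, 0, 2.29703)–(0.3279, -0.23825, 2.16648)  len=0.2717

Chained into 1 loop(s):
  loop 1: 12 segments, perimeter = 8.8893
Total perimeter = 8.889


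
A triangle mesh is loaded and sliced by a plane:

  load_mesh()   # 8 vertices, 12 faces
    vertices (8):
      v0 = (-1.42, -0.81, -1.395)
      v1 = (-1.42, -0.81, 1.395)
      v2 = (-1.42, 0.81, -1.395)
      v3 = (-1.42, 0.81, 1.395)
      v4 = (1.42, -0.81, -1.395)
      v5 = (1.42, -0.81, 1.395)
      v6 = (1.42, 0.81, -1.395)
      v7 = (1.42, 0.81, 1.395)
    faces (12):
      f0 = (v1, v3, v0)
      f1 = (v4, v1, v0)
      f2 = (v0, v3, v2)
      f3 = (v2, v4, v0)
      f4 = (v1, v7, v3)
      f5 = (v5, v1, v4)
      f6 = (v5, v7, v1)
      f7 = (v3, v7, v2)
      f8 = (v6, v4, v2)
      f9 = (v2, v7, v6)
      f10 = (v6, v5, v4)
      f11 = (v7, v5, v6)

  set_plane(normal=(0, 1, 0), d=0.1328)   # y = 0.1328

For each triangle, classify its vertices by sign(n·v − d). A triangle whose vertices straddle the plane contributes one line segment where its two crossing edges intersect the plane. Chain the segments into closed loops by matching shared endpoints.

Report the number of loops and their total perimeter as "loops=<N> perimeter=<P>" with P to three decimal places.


loops=1 perimeter=11.260

Straddling triangles (8 of 12):
  (v1,v3,v0) [-+-] → (-1.42, 0.1328, 1.395)–(-1.42, 0.1328, 0.228711)  len=1.1663
  (v0,v3,v2) [-++] → (-1.42, 0.1328, 0.228711)–(-1.42, 0.1328, -1.395)  len=1.6237
  (v2,v4,v0) [+--] → (-0.23281, 0.1328, -1.395)–(-1.42, 0.1328, -1.395)  len=1.1872
  (v1,v7,v3) [-++] → (0.23281, 0.1328, 1.395)–(-1.42, 0.1328, 1.395)  len=1.6528
  (v5,v7,v1) [-+-] → (1.42, 0.1328, 1.395)–(0.23281, 0.1328, 1.395)  len=1.1872
  (v6,v4,v2) [+-+] → (1.42, 0.1328, -1.395)–(-0.23281, 0.1328, -1.395)  len=1.6528
  (v6,v5,v4) [+--] → (1.42, 0.1328, -0.228711)–(1.42, 0.1328, -1.395)  len=1.1663
  (v7,v5,v6) [+-+] → (1.42, 0.1328, 1.395)–(1.42, 0.1328, -0.228711)  len=1.6237

Chained into 1 loop(s):
  loop 1: 8 segments, perimeter = 11.2600
Total perimeter = 11.260


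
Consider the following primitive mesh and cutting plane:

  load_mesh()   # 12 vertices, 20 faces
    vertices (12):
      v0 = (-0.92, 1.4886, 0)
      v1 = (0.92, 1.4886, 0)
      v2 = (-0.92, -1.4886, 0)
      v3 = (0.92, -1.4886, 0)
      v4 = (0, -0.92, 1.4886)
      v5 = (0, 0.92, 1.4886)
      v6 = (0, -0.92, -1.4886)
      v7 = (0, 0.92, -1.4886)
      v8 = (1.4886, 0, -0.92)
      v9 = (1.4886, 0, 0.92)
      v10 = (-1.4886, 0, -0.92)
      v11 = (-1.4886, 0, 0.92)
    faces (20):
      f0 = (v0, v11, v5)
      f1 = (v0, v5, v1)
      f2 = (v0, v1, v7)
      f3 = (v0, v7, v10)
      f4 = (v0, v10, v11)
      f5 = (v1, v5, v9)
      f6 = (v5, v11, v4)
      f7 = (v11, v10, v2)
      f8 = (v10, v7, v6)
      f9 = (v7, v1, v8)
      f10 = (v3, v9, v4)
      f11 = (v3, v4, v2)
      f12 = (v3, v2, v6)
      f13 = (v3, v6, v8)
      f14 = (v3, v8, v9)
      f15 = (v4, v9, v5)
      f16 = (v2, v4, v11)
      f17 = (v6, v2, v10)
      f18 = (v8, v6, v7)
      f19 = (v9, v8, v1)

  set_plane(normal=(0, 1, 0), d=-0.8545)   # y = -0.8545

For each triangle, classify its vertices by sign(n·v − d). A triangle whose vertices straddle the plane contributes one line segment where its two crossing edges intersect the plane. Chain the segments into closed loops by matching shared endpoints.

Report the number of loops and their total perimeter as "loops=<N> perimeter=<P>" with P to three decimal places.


Straddling triangles (10 of 20):
  (v5,v11,v4) [++-] → (-0.105982, -0.8545, 1.44812)–(0, -0.8545, 1.4886)  len=0.1135
  (v11,v10,v2) [++-] → (-1.16221, -0.8545, -0.391893)–(-1.16221, -0.8545, 0.391893)  len=0.7838
  (v10,v7,v6) [++-] → (0, -0.8545, -1.4886)–(-0.105982, -0.8545, -1.44812)  len=0.1135
  (v3,v9,v4) [-+-] → (1.16221, -0.8545, 0.391893)–(0.105982, -0.8545, 1.44812)  len=1.4937
  (v3,v6,v8) [--+] → (0.105982, -0.8545, -1.44812)–(1.16221, -0.8545, -0.391893)  len=1.4937
  (v3,v8,v9) [-++] → (1.16221, -0.8545, -0.391893)–(1.16221, -0.8545, 0.391893)  len=0.7838
  (v4,v9,v5) [-++] → (0.105982, -0.8545, 1.44812)–(0, -0.8545, 1.4886)  len=0.1135
  (v2,v4,v11) [--+] → (-0.105982, -0.8545, 1.44812)–(-1.16221, -0.8545, 0.391893)  len=1.4937
  (v6,v2,v10) [--+] → (-1.16221, -0.8545, -0.391893)–(-0.105982, -0.8545, -1.44812)  len=1.4937
  (v8,v6,v7) [+-+] → (0.105982, -0.8545, -1.44812)–(0, -0.8545, -1.4886)  len=0.1135

Chained into 1 loop(s):
  loop 1: 10 segments, perimeter = 7.9963
Total perimeter = 7.996

loops=1 perimeter=7.996


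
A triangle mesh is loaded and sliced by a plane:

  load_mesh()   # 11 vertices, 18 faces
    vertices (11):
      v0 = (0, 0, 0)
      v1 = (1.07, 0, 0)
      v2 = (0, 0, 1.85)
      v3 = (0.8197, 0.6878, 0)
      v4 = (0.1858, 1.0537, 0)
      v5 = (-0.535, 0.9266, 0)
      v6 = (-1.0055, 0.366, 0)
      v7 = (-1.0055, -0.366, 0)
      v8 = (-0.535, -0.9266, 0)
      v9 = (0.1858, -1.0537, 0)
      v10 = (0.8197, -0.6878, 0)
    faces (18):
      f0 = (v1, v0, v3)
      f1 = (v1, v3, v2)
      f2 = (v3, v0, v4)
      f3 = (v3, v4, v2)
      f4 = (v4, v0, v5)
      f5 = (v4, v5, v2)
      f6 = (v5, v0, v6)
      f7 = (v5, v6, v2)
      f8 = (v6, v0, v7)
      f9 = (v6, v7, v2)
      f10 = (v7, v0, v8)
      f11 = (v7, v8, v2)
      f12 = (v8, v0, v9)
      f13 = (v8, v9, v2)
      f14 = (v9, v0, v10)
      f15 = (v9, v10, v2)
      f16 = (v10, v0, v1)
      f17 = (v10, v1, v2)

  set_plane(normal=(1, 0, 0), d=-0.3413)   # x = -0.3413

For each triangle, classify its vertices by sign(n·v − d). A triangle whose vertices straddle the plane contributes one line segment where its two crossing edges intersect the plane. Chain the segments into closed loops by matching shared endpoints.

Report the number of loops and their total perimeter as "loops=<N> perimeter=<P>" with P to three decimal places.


Straddling triangles (10 of 18):
  (v4,v0,v5) [++-] → (-0.3413, 0.591119, 0)–(-0.3413, 0.960755, 0)  len=0.3696
  (v4,v5,v2) [+-+] → (-0.3413, 0.960755, 0)–(-0.3413, 0.591119, 0.669804)  len=0.7650
  (v5,v0,v6) [-+-] → (-0.3413, 0.591119, 0)–(-0.3413, 0.124233, 0)  len=0.4669
  (v5,v6,v2) [--+] → (-0.3413, 0.124233, 1.22205)–(-0.3413, 0.591119, 0.669804)  len=0.7232
  (v6,v0,v7) [-+-] → (-0.3413, 0.124233, 0)–(-0.3413, -0.124233, 0)  len=0.2485
  (v6,v7,v2) [--+] → (-0.3413, -0.124233, 1.22205)–(-0.3413, 0.124233, 1.22205)  len=0.2485
  (v7,v0,v8) [-+-] → (-0.3413, -0.124233, 0)–(-0.3413, -0.591119, 0)  len=0.4669
  (v7,v8,v2) [--+] → (-0.3413, -0.591119, 0.669804)–(-0.3413, -0.124233, 1.22205)  len=0.7232
  (v8,v0,v9) [-++] → (-0.3413, -0.591119, 0)–(-0.3413, -0.960755, 0)  len=0.3696
  (v8,v9,v2) [-++] → (-0.3413, -0.960755, 0)–(-0.3413, -0.591119, 0.669804)  len=0.7650

Chained into 1 loop(s):
  loop 1: 10 segments, perimeter = 5.1463
Total perimeter = 5.146

loops=1 perimeter=5.146


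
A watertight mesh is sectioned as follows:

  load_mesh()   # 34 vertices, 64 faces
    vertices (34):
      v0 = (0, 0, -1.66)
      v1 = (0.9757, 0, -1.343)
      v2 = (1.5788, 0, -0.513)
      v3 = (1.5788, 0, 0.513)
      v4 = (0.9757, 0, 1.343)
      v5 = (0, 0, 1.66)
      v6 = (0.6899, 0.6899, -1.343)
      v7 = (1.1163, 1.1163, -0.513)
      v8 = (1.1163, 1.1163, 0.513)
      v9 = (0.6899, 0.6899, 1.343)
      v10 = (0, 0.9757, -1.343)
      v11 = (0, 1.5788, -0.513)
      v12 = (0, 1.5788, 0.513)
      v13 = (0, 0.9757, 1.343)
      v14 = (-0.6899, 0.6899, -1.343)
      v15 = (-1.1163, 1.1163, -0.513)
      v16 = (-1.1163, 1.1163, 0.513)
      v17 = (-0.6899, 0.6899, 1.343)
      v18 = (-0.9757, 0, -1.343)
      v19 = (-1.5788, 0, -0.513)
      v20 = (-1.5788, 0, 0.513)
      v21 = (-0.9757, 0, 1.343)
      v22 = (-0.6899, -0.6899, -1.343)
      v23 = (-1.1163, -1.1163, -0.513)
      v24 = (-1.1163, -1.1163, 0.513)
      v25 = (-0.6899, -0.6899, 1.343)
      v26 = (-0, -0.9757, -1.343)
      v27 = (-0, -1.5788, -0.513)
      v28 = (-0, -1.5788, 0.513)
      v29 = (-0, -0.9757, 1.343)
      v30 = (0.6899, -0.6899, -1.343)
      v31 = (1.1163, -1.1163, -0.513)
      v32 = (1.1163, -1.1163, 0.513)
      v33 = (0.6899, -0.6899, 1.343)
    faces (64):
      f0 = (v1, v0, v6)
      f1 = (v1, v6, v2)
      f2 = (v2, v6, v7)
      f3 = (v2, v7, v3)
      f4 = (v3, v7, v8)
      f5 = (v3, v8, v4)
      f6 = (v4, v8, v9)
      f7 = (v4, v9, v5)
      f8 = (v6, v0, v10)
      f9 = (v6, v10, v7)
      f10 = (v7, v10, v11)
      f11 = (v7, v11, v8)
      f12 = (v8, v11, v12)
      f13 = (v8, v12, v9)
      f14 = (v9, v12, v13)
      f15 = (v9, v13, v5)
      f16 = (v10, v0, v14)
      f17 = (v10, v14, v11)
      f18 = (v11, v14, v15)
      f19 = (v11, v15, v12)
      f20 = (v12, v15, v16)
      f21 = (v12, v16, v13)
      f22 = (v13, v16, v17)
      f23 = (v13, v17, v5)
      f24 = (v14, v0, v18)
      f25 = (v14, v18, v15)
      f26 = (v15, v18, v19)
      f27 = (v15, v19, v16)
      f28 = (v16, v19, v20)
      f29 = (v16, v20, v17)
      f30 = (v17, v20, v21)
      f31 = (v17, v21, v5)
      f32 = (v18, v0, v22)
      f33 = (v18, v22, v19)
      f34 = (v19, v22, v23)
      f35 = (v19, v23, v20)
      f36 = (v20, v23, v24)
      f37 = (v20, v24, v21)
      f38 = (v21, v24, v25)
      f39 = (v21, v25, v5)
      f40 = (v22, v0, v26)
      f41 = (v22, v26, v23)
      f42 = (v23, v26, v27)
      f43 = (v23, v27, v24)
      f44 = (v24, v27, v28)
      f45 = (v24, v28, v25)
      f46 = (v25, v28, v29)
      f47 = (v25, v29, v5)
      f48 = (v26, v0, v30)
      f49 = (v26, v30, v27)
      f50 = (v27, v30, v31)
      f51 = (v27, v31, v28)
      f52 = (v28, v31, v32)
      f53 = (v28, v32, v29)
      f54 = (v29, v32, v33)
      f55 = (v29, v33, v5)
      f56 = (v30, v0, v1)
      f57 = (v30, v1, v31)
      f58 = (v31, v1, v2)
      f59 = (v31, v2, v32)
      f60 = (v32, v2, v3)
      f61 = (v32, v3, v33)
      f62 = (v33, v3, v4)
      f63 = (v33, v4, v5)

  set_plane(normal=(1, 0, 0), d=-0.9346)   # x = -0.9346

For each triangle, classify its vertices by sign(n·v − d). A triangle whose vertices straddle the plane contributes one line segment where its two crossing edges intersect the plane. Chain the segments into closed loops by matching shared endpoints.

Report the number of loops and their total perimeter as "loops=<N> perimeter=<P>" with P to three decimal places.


loops=1 perimeter=8.048

Straddling triangles (20 of 64):
  (v11,v14,v15) [++-] → (-0.9346, 0.9346, -0.866684)–(-0.9346, 1.19158, -0.513)  len=0.4372
  (v11,v15,v12) [+-+] → (-0.9346, 1.19158, -0.513)–(-0.9346, 1.19158, -0.345998)  len=0.1670
  (v12,v15,v16) [+--] → (-0.9346, 1.19158, -0.345998)–(-0.9346, 1.19158, 0.513)  len=0.8590
  (v12,v16,v13) [+-+] → (-0.9346, 1.19158, 0.513)–(-0.9346, 1.09341, 0.648099)  len=0.1670
  (v13,v16,v17) [+-+] → (-0.9346, 1.09341, 0.648099)–(-0.9346, 0.9346, 0.866684)  len=0.2702
  (v14,v0,v18) [++-] → (-0.9346, 0, -1.35635)–(-0.9346, 0.0992124, -1.343)  len=0.1001
  (v14,v18,v15) [+--] → (-0.9346, 0.0992124, -1.343)–(-0.9346, 0.9346, -0.866684)  len=0.9616
  (v16,v20,v17) [--+] → (-0.9346, 0.499982, 1.11451)–(-0.9346, 0.9346, 0.866684)  len=0.5003
  (v17,v20,v21) [+--] → (-0.9346, 0.499982, 1.11451)–(-0.9346, 0.0992124, 1.343)  len=0.4613
  (v17,v21,v5) [+-+] → (-0.9346, 0.0992124, 1.343)–(-0.9346, 0, 1.35635)  len=0.1001
  (v18,v0,v22) [-++] → (-0.9346, 0, -1.35635)–(-0.9346, -0.0992124, -1.343)  len=0.1001
  (v18,v22,v19) [-+-] → (-0.9346, -0.0992124, -1.343)–(-0.9346, -0.499982, -1.11451)  len=0.4613
  (v19,v22,v23) [-+-] → (-0.9346, -0.499982, -1.11451)–(-0.9346, -0.9346, -0.866684)  len=0.5003
  (v21,v24,v25) [--+] → (-0.9346, -0.9346, 0.866684)–(-0.9346, -0.0992124, 1.343)  len=0.9616
  (v21,v25,v5) [-++] → (-0.9346, -0.0992124, 1.343)–(-0.9346, 0, 1.35635)  len=0.1001
  (v22,v26,v23) [++-] → (-0.9346, -1.09341, -0.648099)–(-0.9346, -0.9346, -0.866684)  len=0.2702
  (v23,v26,v27) [-++] → (-0.9346, -1.09341, -0.648099)–(-0.9346, -1.19158, -0.513)  len=0.1670
  (v23,v27,v24) [-+-] → (-0.9346, -1.19158, -0.513)–(-0.9346, -1.19158, 0.345998)  len=0.8590
  (v24,v27,v28) [-++] → (-0.9346, -1.19158, 0.345998)–(-0.9346, -1.19158, 0.513)  len=0.1670
  (v24,v28,v25) [-++] → (-0.9346, -1.19158, 0.513)–(-0.9346, -0.9346, 0.866684)  len=0.4372

Chained into 1 loop(s):
  loop 1: 20 segments, perimeter = 8.0477
Total perimeter = 8.048


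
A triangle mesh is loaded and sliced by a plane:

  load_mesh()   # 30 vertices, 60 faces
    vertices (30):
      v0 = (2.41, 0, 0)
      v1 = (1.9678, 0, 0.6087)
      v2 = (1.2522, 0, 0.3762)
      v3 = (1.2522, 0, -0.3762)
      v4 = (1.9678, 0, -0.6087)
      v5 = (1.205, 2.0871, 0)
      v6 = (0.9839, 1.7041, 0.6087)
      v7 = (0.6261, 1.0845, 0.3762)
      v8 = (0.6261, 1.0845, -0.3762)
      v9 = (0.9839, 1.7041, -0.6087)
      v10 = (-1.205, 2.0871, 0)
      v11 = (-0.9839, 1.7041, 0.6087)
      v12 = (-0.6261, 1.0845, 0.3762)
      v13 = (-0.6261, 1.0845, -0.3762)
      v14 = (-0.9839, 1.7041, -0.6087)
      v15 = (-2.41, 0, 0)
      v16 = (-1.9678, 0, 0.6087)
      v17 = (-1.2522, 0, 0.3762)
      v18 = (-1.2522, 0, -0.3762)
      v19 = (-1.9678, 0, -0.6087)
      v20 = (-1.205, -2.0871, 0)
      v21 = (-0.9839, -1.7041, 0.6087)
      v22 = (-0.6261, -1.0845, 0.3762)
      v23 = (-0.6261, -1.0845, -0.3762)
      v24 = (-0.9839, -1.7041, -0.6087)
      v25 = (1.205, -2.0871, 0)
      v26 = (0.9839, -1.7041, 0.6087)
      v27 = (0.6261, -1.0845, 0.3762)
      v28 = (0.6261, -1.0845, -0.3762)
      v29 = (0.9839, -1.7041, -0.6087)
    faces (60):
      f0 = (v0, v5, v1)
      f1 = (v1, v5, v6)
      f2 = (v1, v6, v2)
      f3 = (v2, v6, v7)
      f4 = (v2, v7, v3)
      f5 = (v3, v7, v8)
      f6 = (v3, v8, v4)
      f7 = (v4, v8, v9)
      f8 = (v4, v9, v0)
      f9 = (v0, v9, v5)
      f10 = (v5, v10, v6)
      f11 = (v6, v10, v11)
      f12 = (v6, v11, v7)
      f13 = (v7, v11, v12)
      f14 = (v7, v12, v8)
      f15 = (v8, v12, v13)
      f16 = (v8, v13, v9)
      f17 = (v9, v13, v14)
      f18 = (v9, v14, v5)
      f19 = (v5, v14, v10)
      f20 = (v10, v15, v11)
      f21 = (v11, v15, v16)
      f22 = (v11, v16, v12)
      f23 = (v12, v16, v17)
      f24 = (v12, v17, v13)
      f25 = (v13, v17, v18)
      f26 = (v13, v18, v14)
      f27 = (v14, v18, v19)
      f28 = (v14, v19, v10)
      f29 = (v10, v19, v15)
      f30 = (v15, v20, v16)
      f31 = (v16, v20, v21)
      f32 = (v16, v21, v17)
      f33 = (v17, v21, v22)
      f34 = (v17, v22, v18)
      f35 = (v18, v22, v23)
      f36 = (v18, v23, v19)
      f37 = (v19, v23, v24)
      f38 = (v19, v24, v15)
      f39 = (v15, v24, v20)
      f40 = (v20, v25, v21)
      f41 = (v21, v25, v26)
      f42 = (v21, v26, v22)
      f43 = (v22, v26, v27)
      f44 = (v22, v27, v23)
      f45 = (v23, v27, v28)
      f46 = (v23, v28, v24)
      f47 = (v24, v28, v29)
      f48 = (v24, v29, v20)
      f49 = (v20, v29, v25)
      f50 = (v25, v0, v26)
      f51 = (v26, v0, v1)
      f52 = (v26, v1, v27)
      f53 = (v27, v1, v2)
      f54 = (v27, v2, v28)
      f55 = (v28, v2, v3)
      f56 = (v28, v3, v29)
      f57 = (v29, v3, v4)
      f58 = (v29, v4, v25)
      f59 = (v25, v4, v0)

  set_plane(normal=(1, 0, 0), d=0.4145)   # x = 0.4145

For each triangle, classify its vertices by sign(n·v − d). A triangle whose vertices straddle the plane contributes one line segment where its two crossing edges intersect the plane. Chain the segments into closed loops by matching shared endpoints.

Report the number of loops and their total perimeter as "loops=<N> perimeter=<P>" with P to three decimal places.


Straddling triangles (20 of 60):
  (v5,v10,v6) [+-+] → (0.4145, 2.0871, 0)–(0.4145, 1.80373, 0.450358)  len=0.5321
  (v6,v10,v11) [+--] → (0.4145, 1.80373, 0.450358)–(0.4145, 1.7041, 0.6087)  len=0.1871
  (v6,v11,v7) [+-+] → (0.4145, 1.7041, 0.6087)–(0.4145, 1.16593, 0.406757)  len=0.5748
  (v7,v11,v12) [+--] → (0.4145, 1.16593, 0.406757)–(0.4145, 1.0845, 0.3762)  len=0.0870
  (v7,v12,v8) [+-+] → (0.4145, 1.0845, 0.3762)–(0.4145, 1.0845, -0.249057)  len=0.6253
  (v8,v12,v13) [+--] → (0.4145, 1.0845, -0.249057)–(0.4145, 1.0845, -0.3762)  len=0.1271
  (v8,v13,v9) [+-+] → (0.4145, 1.0845, -0.3762)–(0.4145, 1.48497, -0.526473)  len=0.4277
  (v9,v13,v14) [+--] → (0.4145, 1.48497, -0.526473)–(0.4145, 1.7041, -0.6087)  len=0.2341
  (v9,v14,v5) [+-+] → (0.4145, 1.7041, -0.6087)–(0.4145, 1.94878, -0.219826)  len=0.4594
  (v5,v14,v10) [+--] → (0.4145, 1.94878, -0.219826)–(0.4145, 2.0871, 0)  len=0.2597
  (v20,v25,v21) [-+-] → (0.4145, -2.0871, 0)–(0.4145, -1.94878, 0.219826)  len=0.2597
  (v21,v25,v26) [-++] → (0.4145, -1.94878, 0.219826)–(0.4145, -1.7041, 0.6087)  len=0.4594
  (v21,v26,v22) [-+-] → (0.4145, -1.7041, 0.6087)–(0.4145, -1.48497, 0.526473)  len=0.2341
  (v22,v26,v27) [-++] → (0.4145, -1.48497, 0.526473)–(0.4145, -1.0845, 0.3762)  len=0.4277
  (v22,v27,v23) [-+-] → (0.4145, -1.0845, 0.3762)–(0.4145, -1.0845, 0.249057)  len=0.1271
  (v23,v27,v28) [-++] → (0.4145, -1.0845, 0.249057)–(0.4145, -1.0845, -0.3762)  len=0.6253
  (v23,v28,v24) [-+-] → (0.4145, -1.0845, -0.3762)–(0.4145, -1.16593, -0.406757)  len=0.0870
  (v24,v28,v29) [-++] → (0.4145, -1.16593, -0.406757)–(0.4145, -1.7041, -0.6087)  len=0.5748
  (v24,v29,v20) [-+-] → (0.4145, -1.7041, -0.6087)–(0.4145, -1.80373, -0.450358)  len=0.1871
  (v20,v29,v25) [-++] → (0.4145, -1.80373, -0.450358)–(0.4145, -2.0871, 0)  len=0.5321

Chained into 2 loop(s):
  loop 1: 10 segments, perimeter = 3.5143
  loop 2: 10 segments, perimeter = 3.5143
Total perimeter = 7.029

loops=2 perimeter=7.029


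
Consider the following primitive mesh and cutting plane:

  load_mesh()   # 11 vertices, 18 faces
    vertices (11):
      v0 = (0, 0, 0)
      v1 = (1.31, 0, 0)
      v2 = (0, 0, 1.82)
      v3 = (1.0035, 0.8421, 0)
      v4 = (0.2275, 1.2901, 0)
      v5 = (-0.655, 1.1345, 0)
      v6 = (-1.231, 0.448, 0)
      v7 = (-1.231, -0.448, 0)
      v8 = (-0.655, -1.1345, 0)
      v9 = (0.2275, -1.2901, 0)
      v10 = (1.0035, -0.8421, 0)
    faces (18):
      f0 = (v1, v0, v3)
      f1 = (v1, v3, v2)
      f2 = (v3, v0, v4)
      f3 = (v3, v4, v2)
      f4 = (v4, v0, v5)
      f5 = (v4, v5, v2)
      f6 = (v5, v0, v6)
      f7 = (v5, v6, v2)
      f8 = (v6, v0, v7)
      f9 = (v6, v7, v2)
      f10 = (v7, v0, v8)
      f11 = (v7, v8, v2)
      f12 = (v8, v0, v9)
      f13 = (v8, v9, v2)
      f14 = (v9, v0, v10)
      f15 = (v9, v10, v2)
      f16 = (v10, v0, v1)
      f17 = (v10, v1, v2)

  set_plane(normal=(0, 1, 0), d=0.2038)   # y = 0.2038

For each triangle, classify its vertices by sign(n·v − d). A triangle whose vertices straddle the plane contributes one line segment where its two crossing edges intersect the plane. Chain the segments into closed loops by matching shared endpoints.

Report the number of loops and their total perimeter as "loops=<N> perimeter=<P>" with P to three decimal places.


Straddling triangles (10 of 18):
  (v1,v0,v3) [--+] → (0.242861, 0.2038, 0)–(1.23582, 0.2038, 0)  len=0.9930
  (v1,v3,v2) [-+-] → (1.23582, 0.2038, 0)–(0.242861, 0.2038, 1.37953)  len=1.6997
  (v3,v0,v4) [+-+] → (0.242861, 0.2038, 0)–(0.0359387, 0.2038, 0)  len=0.2069
  (v3,v4,v2) [++-] → (0.0359387, 0.2038, 1.53249)–(0.242861, 0.2038, 1.37953)  len=0.2573
  (v4,v0,v5) [+-+] → (0.0359387, 0.2038, 0)–(-0.117663, 0.2038, 0)  len=0.1536
  (v4,v5,v2) [++-] → (-0.117663, 0.2038, 1.49306)–(0.0359387, 0.2038, 1.53249)  len=0.1586
  (v5,v0,v6) [+-+] → (-0.117663, 0.2038, 0)–(-0.559995, 0.2038, 0)  len=0.4423
  (v5,v6,v2) [++-] → (-0.559995, 0.2038, 0.992063)–(-0.117663, 0.2038, 1.49306)  len=0.6683
  (v6,v0,v7) [+--] → (-0.559995, 0.2038, 0)–(-1.231, 0.2038, 0)  len=0.6710
  (v6,v7,v2) [+--] → (-1.231, 0.2038, 0)–(-0.559995, 0.2038, 0.992063)  len=1.1977

Chained into 1 loop(s):
  loop 1: 10 segments, perimeter = 6.4485
Total perimeter = 6.448

loops=1 perimeter=6.448


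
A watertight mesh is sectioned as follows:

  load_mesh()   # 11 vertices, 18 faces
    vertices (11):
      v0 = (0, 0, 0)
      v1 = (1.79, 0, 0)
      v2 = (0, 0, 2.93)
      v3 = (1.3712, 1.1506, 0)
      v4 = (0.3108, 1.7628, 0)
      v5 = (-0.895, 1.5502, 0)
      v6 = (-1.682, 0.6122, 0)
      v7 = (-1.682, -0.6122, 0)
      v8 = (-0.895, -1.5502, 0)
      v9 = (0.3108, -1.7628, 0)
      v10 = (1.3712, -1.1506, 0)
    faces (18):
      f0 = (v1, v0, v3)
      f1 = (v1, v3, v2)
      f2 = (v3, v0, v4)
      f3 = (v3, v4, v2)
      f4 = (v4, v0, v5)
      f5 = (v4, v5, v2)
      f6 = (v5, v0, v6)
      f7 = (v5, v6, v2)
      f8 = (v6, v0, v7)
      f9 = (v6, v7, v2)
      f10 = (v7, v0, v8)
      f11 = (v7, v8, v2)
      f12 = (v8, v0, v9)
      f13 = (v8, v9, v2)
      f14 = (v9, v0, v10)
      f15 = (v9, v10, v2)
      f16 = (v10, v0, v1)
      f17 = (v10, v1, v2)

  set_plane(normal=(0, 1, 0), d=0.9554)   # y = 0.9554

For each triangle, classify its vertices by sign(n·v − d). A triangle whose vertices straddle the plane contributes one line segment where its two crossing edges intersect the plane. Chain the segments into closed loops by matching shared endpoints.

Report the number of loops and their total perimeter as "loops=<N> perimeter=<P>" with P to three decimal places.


Straddling triangles (8 of 18):
  (v1,v0,v3) [--+] → (1.13858, 0.9554, 0)–(1.44225, 0.9554, 0)  len=0.3037
  (v1,v3,v2) [-+-] → (1.44225, 0.9554, 0)–(1.13858, 0.9554, 0.497076)  len=0.5825
  (v3,v0,v4) [+-+] → (1.13858, 0.9554, 0)–(0.168447, 0.9554, 0)  len=0.9701
  (v3,v4,v2) [++-] → (0.168447, 0.9554, 1.342)–(1.13858, 0.9554, 0.497076)  len=1.2865
  (v4,v0,v5) [+-+] → (0.168447, 0.9554, 0)–(-0.551595, 0.9554, 0)  len=0.7200
  (v4,v5,v2) [++-] → (-0.551595, 0.9554, 1.12422)–(0.168447, 0.9554, 1.342)  len=0.7523
  (v5,v0,v6) [+--] → (-0.551595, 0.9554, 0)–(-1.39405, 0.9554, 0)  len=0.8425
  (v5,v6,v2) [+--] → (-1.39405, 0.9554, 0)–(-0.551595, 0.9554, 1.12422)  len=1.4048

Chained into 1 loop(s):
  loop 1: 8 segments, perimeter = 6.8624
Total perimeter = 6.862

loops=1 perimeter=6.862


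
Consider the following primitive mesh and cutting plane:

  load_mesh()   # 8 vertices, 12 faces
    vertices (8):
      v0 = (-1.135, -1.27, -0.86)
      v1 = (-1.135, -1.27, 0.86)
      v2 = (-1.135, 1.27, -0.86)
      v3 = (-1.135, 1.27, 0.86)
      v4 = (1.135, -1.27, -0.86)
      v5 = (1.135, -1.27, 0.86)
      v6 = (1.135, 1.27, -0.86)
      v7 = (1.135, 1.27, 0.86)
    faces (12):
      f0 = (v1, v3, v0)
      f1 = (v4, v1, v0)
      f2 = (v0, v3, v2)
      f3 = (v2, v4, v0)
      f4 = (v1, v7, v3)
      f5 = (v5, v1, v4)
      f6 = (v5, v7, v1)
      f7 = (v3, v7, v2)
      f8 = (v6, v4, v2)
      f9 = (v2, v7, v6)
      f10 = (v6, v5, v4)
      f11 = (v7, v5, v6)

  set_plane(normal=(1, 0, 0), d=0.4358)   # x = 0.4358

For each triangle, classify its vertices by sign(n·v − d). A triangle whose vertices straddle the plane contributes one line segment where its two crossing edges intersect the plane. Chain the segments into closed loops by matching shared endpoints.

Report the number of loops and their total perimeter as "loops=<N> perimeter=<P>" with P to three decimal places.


Straddling triangles (8 of 12):
  (v4,v1,v0) [+--] → (0.4358, -1.27, -0.33021)–(0.4358, -1.27, -0.86)  len=0.5298
  (v2,v4,v0) [-+-] → (0.4358, -0.487635, -0.86)–(0.4358, -1.27, -0.86)  len=0.7824
  (v1,v7,v3) [-+-] → (0.4358, 0.487635, 0.86)–(0.4358, 1.27, 0.86)  len=0.7824
  (v5,v1,v4) [+-+] → (0.4358, -1.27, 0.86)–(0.4358, -1.27, -0.33021)  len=1.1902
  (v5,v7,v1) [++-] → (0.4358, 0.487635, 0.86)–(0.4358, -1.27, 0.86)  len=1.7576
  (v3,v7,v2) [-+-] → (0.4358, 1.27, 0.86)–(0.4358, 1.27, 0.33021)  len=0.5298
  (v6,v4,v2) [++-] → (0.4358, -0.487635, -0.86)–(0.4358, 1.27, -0.86)  len=1.7576
  (v2,v7,v6) [-++] → (0.4358, 1.27, 0.33021)–(0.4358, 1.27, -0.86)  len=1.1902

Chained into 1 loop(s):
  loop 1: 8 segments, perimeter = 8.5200
Total perimeter = 8.520

loops=1 perimeter=8.520


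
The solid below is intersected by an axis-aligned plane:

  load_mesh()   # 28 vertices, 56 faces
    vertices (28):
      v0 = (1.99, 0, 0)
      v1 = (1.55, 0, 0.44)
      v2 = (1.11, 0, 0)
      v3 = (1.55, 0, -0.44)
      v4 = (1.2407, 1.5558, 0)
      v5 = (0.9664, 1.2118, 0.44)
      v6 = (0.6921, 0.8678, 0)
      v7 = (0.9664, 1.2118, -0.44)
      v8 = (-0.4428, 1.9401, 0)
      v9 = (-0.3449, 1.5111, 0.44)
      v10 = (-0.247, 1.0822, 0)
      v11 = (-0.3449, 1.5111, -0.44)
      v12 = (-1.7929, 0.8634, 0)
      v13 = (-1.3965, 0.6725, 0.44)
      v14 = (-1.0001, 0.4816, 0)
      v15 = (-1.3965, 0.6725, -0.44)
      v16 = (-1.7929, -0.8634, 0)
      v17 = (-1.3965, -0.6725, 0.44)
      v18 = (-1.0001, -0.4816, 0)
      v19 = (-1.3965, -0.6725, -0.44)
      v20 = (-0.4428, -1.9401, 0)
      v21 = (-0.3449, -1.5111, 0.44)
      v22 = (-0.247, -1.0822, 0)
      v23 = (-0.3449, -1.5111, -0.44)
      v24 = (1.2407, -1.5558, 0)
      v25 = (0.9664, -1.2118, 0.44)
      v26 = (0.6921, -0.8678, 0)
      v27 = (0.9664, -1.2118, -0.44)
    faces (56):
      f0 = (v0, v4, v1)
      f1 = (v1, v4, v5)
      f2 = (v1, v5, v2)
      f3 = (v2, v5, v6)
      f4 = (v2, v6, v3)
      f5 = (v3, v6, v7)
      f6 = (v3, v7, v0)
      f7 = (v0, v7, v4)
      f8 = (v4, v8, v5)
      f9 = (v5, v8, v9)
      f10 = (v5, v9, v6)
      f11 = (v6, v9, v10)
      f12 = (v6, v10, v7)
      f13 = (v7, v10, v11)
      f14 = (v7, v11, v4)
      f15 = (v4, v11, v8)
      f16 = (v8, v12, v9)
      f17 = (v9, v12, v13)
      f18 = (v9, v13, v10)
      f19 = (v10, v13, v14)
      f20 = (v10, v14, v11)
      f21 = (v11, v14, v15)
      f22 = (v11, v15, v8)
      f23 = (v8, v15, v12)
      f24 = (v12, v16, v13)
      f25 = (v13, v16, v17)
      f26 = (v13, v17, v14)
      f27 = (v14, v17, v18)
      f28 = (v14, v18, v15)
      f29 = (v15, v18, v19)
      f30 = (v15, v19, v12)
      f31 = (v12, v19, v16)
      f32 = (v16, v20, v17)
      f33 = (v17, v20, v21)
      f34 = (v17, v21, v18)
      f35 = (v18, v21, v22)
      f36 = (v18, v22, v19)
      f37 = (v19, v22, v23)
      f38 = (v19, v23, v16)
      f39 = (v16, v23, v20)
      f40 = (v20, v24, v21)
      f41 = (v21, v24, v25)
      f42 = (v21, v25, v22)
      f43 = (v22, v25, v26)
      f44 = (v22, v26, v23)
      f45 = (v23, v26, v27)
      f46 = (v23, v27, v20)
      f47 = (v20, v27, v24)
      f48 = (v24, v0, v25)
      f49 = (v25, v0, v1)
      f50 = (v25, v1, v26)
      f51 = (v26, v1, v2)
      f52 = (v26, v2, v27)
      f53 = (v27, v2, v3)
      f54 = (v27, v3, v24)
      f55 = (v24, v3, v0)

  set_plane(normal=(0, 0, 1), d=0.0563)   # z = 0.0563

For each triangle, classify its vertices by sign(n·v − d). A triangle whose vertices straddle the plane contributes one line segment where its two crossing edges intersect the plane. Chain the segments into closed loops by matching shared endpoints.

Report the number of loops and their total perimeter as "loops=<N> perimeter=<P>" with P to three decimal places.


Straddling triangles (28 of 56):
  (v0,v4,v1) [--+] → (1.28028, 1.35673, 0.0563)–(1.9337, 0, 0.0563)  len=1.5059
  (v1,v4,v5) [+-+] → (1.28028, 1.35673, 0.0563)–(1.2056, 1.51178, 0.0563)  len=0.1721
  (v1,v5,v2) [++-] → (1.09163, 0.155055, 0.0563)–(1.1663, 0, 0.0563)  len=0.1721
  (v2,v5,v6) [-+-] → (1.09163, 0.155055, 0.0563)–(0.727198, 0.911816, 0.0563)  len=0.8399
  (v4,v8,v5) [--+] → (-0.262486, 1.84691, 0.0563)–(1.2056, 1.51178, 0.0563)  len=1.5059
  (v5,v8,v9) [+-+] → (-0.262486, 1.84691, 0.0563)–(-0.430273, 1.88521, 0.0563)  len=0.1721
  (v5,v9,v6) [++-] → (0.559411, 0.950113, 0.0563)–(0.727198, 0.911816, 0.0563)  len=0.1721
  (v6,v9,v10) [-+-] → (0.559411, 0.950113, 0.0563)–(-0.259527, 1.13708, 0.0563)  len=0.8400
  (v8,v12,v9) [--+] → (-1.60762, 0.946276, 0.0563)–(-0.430273, 1.88521, 0.0563)  len=1.5059
  (v9,v12,v13) [+-+] → (-1.60762, 0.946276, 0.0563)–(-1.74218, 0.838973, 0.0563)  len=0.1721
  (v9,v13,v10) [++-] → (-0.394084, 1.02978, 0.0563)–(-0.259527, 1.13708, 0.0563)  len=0.1721
  (v10,v13,v14) [-+-] → (-0.394084, 1.02978, 0.0563)–(-1.05082, 0.506027, 0.0563)  len=0.8400
  (v12,v16,v13) [--+] → (-1.74218, -0.666875, 0.0563)–(-1.74218, 0.838973, 0.0563)  len=1.5058
  (v13,v16,v17) [+-+] → (-1.74218, -0.666875, 0.0563)–(-1.74218, -0.838973, 0.0563)  len=0.1721
  (v13,v17,v14) [++-] → (-1.05082, 0.333928, 0.0563)–(-1.05082, 0.506027, 0.0563)  len=0.1721
  (v14,v17,v18) [-+-] → (-1.05082, 0.333928, 0.0563)–(-1.05082, -0.506027, 0.0563)  len=0.8400
  (v16,v20,v17) [--+] → (-0.56483, -1.7779, 0.0563)–(-1.74218, -0.838973, 0.0563)  len=1.5059
  (v17,v20,v21) [+-+] → (-0.56483, -1.7779, 0.0563)–(-0.430273, -1.88521, 0.0563)  len=0.1721
  (v17,v21,v18) [++-] → (-0.916264, -0.613329, 0.0563)–(-1.05082, -0.506027, 0.0563)  len=0.1721
  (v18,v21,v22) [-+-] → (-0.916264, -0.613329, 0.0563)–(-0.259527, -1.13708, 0.0563)  len=0.8400
  (v20,v24,v21) [--+] → (1.03782, -1.55008, 0.0563)–(-0.430273, -1.88521, 0.0563)  len=1.5059
  (v21,v24,v25) [+-+] → (1.03782, -1.55008, 0.0563)–(1.2056, -1.51178, 0.0563)  len=0.1721
  (v21,v25,v22) [++-] → (-0.09174, -1.09878, 0.0563)–(-0.259527, -1.13708, 0.0563)  len=0.1721
  (v22,v25,v26) [-+-] → (-0.09174, -1.09878, 0.0563)–(0.727198, -0.911816, 0.0563)  len=0.8400
  (v24,v0,v25) [--+] → (1.85903, -0.155055, 0.0563)–(1.2056, -1.51178, 0.0563)  len=1.5059
  (v25,v0,v1) [+-+] → (1.85903, -0.155055, 0.0563)–(1.9337, 0, 0.0563)  len=0.1721
  (v25,v1,v26) [++-] → (0.801872, -0.756761, 0.0563)–(0.727198, -0.911816, 0.0563)  len=0.1721
  (v26,v1,v2) [-+-] → (0.801872, -0.756761, 0.0563)–(1.1663, 0, 0.0563)  len=0.8399

Chained into 2 loop(s):
  loop 1: 14 segments, perimeter = 11.7458
  loop 2: 14 segments, perimeter = 7.0846
Total perimeter = 18.830

loops=2 perimeter=18.830
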